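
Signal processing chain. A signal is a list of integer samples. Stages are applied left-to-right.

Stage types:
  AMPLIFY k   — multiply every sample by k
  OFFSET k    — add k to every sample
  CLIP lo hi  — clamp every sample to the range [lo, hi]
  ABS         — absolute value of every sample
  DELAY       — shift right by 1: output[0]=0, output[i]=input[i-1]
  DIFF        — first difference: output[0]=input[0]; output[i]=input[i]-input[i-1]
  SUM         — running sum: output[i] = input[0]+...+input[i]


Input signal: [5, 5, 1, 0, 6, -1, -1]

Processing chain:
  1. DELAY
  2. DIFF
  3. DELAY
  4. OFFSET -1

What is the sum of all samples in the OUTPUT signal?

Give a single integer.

Input: [5, 5, 1, 0, 6, -1, -1]
Stage 1 (DELAY): [0, 5, 5, 1, 0, 6, -1] = [0, 5, 5, 1, 0, 6, -1] -> [0, 5, 5, 1, 0, 6, -1]
Stage 2 (DIFF): s[0]=0, 5-0=5, 5-5=0, 1-5=-4, 0-1=-1, 6-0=6, -1-6=-7 -> [0, 5, 0, -4, -1, 6, -7]
Stage 3 (DELAY): [0, 0, 5, 0, -4, -1, 6] = [0, 0, 5, 0, -4, -1, 6] -> [0, 0, 5, 0, -4, -1, 6]
Stage 4 (OFFSET -1): 0+-1=-1, 0+-1=-1, 5+-1=4, 0+-1=-1, -4+-1=-5, -1+-1=-2, 6+-1=5 -> [-1, -1, 4, -1, -5, -2, 5]
Output sum: -1

Answer: -1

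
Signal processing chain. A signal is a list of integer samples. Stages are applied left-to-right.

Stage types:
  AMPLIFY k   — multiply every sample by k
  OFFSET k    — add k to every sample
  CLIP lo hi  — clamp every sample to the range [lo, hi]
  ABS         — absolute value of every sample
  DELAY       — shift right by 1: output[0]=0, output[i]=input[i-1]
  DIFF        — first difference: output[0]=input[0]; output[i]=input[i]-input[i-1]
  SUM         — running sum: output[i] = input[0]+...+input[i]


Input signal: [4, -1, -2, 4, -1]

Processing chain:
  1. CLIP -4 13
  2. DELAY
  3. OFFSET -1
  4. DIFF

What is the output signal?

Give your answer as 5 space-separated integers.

Input: [4, -1, -2, 4, -1]
Stage 1 (CLIP -4 13): clip(4,-4,13)=4, clip(-1,-4,13)=-1, clip(-2,-4,13)=-2, clip(4,-4,13)=4, clip(-1,-4,13)=-1 -> [4, -1, -2, 4, -1]
Stage 2 (DELAY): [0, 4, -1, -2, 4] = [0, 4, -1, -2, 4] -> [0, 4, -1, -2, 4]
Stage 3 (OFFSET -1): 0+-1=-1, 4+-1=3, -1+-1=-2, -2+-1=-3, 4+-1=3 -> [-1, 3, -2, -3, 3]
Stage 4 (DIFF): s[0]=-1, 3--1=4, -2-3=-5, -3--2=-1, 3--3=6 -> [-1, 4, -5, -1, 6]

Answer: -1 4 -5 -1 6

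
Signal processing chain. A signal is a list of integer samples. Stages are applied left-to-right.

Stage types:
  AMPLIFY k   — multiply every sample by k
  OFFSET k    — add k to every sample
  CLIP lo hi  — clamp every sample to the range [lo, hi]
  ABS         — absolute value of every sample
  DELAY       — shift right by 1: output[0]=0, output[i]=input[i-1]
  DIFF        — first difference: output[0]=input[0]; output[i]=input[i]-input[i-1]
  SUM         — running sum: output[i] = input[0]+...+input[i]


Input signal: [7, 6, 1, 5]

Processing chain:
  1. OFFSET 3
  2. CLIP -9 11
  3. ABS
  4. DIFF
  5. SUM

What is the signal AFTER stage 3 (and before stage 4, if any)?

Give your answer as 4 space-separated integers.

Answer: 10 9 4 8

Derivation:
Input: [7, 6, 1, 5]
Stage 1 (OFFSET 3): 7+3=10, 6+3=9, 1+3=4, 5+3=8 -> [10, 9, 4, 8]
Stage 2 (CLIP -9 11): clip(10,-9,11)=10, clip(9,-9,11)=9, clip(4,-9,11)=4, clip(8,-9,11)=8 -> [10, 9, 4, 8]
Stage 3 (ABS): |10|=10, |9|=9, |4|=4, |8|=8 -> [10, 9, 4, 8]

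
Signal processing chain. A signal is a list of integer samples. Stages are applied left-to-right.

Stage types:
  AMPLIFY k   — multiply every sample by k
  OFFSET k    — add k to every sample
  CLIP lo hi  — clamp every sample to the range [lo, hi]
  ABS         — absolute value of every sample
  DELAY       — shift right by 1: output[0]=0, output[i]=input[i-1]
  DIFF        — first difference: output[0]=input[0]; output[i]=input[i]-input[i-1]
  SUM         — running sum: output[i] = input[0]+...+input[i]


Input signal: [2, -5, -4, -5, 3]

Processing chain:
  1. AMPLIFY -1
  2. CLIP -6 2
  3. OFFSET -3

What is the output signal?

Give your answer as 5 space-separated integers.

Answer: -5 -1 -1 -1 -6

Derivation:
Input: [2, -5, -4, -5, 3]
Stage 1 (AMPLIFY -1): 2*-1=-2, -5*-1=5, -4*-1=4, -5*-1=5, 3*-1=-3 -> [-2, 5, 4, 5, -3]
Stage 2 (CLIP -6 2): clip(-2,-6,2)=-2, clip(5,-6,2)=2, clip(4,-6,2)=2, clip(5,-6,2)=2, clip(-3,-6,2)=-3 -> [-2, 2, 2, 2, -3]
Stage 3 (OFFSET -3): -2+-3=-5, 2+-3=-1, 2+-3=-1, 2+-3=-1, -3+-3=-6 -> [-5, -1, -1, -1, -6]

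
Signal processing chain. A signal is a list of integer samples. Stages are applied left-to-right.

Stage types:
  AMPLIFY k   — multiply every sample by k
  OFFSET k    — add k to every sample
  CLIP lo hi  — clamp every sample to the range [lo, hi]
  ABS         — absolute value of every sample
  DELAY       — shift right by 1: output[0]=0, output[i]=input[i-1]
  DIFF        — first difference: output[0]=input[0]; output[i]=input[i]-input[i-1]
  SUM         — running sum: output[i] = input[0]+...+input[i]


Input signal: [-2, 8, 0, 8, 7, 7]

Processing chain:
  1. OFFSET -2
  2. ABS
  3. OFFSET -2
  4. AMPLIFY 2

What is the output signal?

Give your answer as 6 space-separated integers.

Answer: 4 8 0 8 6 6

Derivation:
Input: [-2, 8, 0, 8, 7, 7]
Stage 1 (OFFSET -2): -2+-2=-4, 8+-2=6, 0+-2=-2, 8+-2=6, 7+-2=5, 7+-2=5 -> [-4, 6, -2, 6, 5, 5]
Stage 2 (ABS): |-4|=4, |6|=6, |-2|=2, |6|=6, |5|=5, |5|=5 -> [4, 6, 2, 6, 5, 5]
Stage 3 (OFFSET -2): 4+-2=2, 6+-2=4, 2+-2=0, 6+-2=4, 5+-2=3, 5+-2=3 -> [2, 4, 0, 4, 3, 3]
Stage 4 (AMPLIFY 2): 2*2=4, 4*2=8, 0*2=0, 4*2=8, 3*2=6, 3*2=6 -> [4, 8, 0, 8, 6, 6]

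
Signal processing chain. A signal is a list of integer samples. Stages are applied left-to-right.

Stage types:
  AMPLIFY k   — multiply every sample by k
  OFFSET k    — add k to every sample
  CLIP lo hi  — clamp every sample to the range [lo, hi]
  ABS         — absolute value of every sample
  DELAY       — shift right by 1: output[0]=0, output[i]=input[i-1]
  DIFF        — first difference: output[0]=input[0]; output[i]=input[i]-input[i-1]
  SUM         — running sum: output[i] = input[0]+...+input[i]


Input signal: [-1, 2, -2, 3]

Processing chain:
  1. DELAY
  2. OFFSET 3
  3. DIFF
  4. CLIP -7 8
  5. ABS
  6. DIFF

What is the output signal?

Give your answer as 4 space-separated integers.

Answer: 3 -2 2 1

Derivation:
Input: [-1, 2, -2, 3]
Stage 1 (DELAY): [0, -1, 2, -2] = [0, -1, 2, -2] -> [0, -1, 2, -2]
Stage 2 (OFFSET 3): 0+3=3, -1+3=2, 2+3=5, -2+3=1 -> [3, 2, 5, 1]
Stage 3 (DIFF): s[0]=3, 2-3=-1, 5-2=3, 1-5=-4 -> [3, -1, 3, -4]
Stage 4 (CLIP -7 8): clip(3,-7,8)=3, clip(-1,-7,8)=-1, clip(3,-7,8)=3, clip(-4,-7,8)=-4 -> [3, -1, 3, -4]
Stage 5 (ABS): |3|=3, |-1|=1, |3|=3, |-4|=4 -> [3, 1, 3, 4]
Stage 6 (DIFF): s[0]=3, 1-3=-2, 3-1=2, 4-3=1 -> [3, -2, 2, 1]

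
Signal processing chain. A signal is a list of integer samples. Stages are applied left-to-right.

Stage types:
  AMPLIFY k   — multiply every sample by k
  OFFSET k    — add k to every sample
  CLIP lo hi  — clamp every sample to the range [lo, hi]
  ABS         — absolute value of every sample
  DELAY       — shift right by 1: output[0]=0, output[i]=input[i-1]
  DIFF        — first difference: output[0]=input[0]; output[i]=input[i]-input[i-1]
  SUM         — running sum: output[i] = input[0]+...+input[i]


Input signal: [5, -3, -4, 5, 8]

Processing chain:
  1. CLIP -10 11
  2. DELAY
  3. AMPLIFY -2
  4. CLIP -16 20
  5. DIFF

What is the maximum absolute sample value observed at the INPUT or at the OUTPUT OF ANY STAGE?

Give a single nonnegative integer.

Answer: 18

Derivation:
Input: [5, -3, -4, 5, 8] (max |s|=8)
Stage 1 (CLIP -10 11): clip(5,-10,11)=5, clip(-3,-10,11)=-3, clip(-4,-10,11)=-4, clip(5,-10,11)=5, clip(8,-10,11)=8 -> [5, -3, -4, 5, 8] (max |s|=8)
Stage 2 (DELAY): [0, 5, -3, -4, 5] = [0, 5, -3, -4, 5] -> [0, 5, -3, -4, 5] (max |s|=5)
Stage 3 (AMPLIFY -2): 0*-2=0, 5*-2=-10, -3*-2=6, -4*-2=8, 5*-2=-10 -> [0, -10, 6, 8, -10] (max |s|=10)
Stage 4 (CLIP -16 20): clip(0,-16,20)=0, clip(-10,-16,20)=-10, clip(6,-16,20)=6, clip(8,-16,20)=8, clip(-10,-16,20)=-10 -> [0, -10, 6, 8, -10] (max |s|=10)
Stage 5 (DIFF): s[0]=0, -10-0=-10, 6--10=16, 8-6=2, -10-8=-18 -> [0, -10, 16, 2, -18] (max |s|=18)
Overall max amplitude: 18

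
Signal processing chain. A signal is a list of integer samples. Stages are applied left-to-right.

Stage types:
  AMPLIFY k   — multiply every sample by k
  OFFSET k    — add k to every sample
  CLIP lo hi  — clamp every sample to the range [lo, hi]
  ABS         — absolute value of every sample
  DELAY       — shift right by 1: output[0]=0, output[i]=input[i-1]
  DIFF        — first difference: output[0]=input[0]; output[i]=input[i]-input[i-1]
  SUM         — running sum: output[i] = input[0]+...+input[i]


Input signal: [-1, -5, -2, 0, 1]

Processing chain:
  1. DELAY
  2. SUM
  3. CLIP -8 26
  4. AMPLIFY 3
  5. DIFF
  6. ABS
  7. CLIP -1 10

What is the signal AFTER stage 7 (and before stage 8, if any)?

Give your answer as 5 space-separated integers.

Answer: 0 3 10 6 0

Derivation:
Input: [-1, -5, -2, 0, 1]
Stage 1 (DELAY): [0, -1, -5, -2, 0] = [0, -1, -5, -2, 0] -> [0, -1, -5, -2, 0]
Stage 2 (SUM): sum[0..0]=0, sum[0..1]=-1, sum[0..2]=-6, sum[0..3]=-8, sum[0..4]=-8 -> [0, -1, -6, -8, -8]
Stage 3 (CLIP -8 26): clip(0,-8,26)=0, clip(-1,-8,26)=-1, clip(-6,-8,26)=-6, clip(-8,-8,26)=-8, clip(-8,-8,26)=-8 -> [0, -1, -6, -8, -8]
Stage 4 (AMPLIFY 3): 0*3=0, -1*3=-3, -6*3=-18, -8*3=-24, -8*3=-24 -> [0, -3, -18, -24, -24]
Stage 5 (DIFF): s[0]=0, -3-0=-3, -18--3=-15, -24--18=-6, -24--24=0 -> [0, -3, -15, -6, 0]
Stage 6 (ABS): |0|=0, |-3|=3, |-15|=15, |-6|=6, |0|=0 -> [0, 3, 15, 6, 0]
Stage 7 (CLIP -1 10): clip(0,-1,10)=0, clip(3,-1,10)=3, clip(15,-1,10)=10, clip(6,-1,10)=6, clip(0,-1,10)=0 -> [0, 3, 10, 6, 0]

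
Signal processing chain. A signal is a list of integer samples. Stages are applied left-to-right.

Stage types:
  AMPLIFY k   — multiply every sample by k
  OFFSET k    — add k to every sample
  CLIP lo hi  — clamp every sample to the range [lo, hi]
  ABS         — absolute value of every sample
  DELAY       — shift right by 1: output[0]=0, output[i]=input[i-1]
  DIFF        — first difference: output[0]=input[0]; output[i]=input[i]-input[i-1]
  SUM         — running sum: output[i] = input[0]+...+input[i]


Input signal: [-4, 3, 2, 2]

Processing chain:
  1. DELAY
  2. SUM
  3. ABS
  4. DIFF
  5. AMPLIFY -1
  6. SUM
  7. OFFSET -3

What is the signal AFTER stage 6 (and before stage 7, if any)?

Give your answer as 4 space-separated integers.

Input: [-4, 3, 2, 2]
Stage 1 (DELAY): [0, -4, 3, 2] = [0, -4, 3, 2] -> [0, -4, 3, 2]
Stage 2 (SUM): sum[0..0]=0, sum[0..1]=-4, sum[0..2]=-1, sum[0..3]=1 -> [0, -4, -1, 1]
Stage 3 (ABS): |0|=0, |-4|=4, |-1|=1, |1|=1 -> [0, 4, 1, 1]
Stage 4 (DIFF): s[0]=0, 4-0=4, 1-4=-3, 1-1=0 -> [0, 4, -3, 0]
Stage 5 (AMPLIFY -1): 0*-1=0, 4*-1=-4, -3*-1=3, 0*-1=0 -> [0, -4, 3, 0]
Stage 6 (SUM): sum[0..0]=0, sum[0..1]=-4, sum[0..2]=-1, sum[0..3]=-1 -> [0, -4, -1, -1]

Answer: 0 -4 -1 -1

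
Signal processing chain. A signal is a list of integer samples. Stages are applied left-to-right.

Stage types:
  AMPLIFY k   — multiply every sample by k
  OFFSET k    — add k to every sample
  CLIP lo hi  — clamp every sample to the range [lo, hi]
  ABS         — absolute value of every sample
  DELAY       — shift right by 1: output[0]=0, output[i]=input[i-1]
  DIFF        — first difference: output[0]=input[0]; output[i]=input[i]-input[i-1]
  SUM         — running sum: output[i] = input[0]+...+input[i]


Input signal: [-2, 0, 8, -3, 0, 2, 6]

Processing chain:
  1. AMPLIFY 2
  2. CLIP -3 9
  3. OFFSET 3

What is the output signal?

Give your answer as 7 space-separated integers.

Input: [-2, 0, 8, -3, 0, 2, 6]
Stage 1 (AMPLIFY 2): -2*2=-4, 0*2=0, 8*2=16, -3*2=-6, 0*2=0, 2*2=4, 6*2=12 -> [-4, 0, 16, -6, 0, 4, 12]
Stage 2 (CLIP -3 9): clip(-4,-3,9)=-3, clip(0,-3,9)=0, clip(16,-3,9)=9, clip(-6,-3,9)=-3, clip(0,-3,9)=0, clip(4,-3,9)=4, clip(12,-3,9)=9 -> [-3, 0, 9, -3, 0, 4, 9]
Stage 3 (OFFSET 3): -3+3=0, 0+3=3, 9+3=12, -3+3=0, 0+3=3, 4+3=7, 9+3=12 -> [0, 3, 12, 0, 3, 7, 12]

Answer: 0 3 12 0 3 7 12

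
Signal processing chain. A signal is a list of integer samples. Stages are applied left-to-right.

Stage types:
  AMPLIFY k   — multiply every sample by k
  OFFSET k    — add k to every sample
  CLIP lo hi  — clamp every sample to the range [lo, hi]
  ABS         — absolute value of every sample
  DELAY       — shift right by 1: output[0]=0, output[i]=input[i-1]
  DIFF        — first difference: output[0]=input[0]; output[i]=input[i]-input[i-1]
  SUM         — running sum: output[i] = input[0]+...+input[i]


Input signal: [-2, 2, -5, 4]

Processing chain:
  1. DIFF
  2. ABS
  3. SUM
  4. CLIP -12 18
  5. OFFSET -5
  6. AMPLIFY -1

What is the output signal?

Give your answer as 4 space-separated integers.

Answer: 3 -1 -8 -13

Derivation:
Input: [-2, 2, -5, 4]
Stage 1 (DIFF): s[0]=-2, 2--2=4, -5-2=-7, 4--5=9 -> [-2, 4, -7, 9]
Stage 2 (ABS): |-2|=2, |4|=4, |-7|=7, |9|=9 -> [2, 4, 7, 9]
Stage 3 (SUM): sum[0..0]=2, sum[0..1]=6, sum[0..2]=13, sum[0..3]=22 -> [2, 6, 13, 22]
Stage 4 (CLIP -12 18): clip(2,-12,18)=2, clip(6,-12,18)=6, clip(13,-12,18)=13, clip(22,-12,18)=18 -> [2, 6, 13, 18]
Stage 5 (OFFSET -5): 2+-5=-3, 6+-5=1, 13+-5=8, 18+-5=13 -> [-3, 1, 8, 13]
Stage 6 (AMPLIFY -1): -3*-1=3, 1*-1=-1, 8*-1=-8, 13*-1=-13 -> [3, -1, -8, -13]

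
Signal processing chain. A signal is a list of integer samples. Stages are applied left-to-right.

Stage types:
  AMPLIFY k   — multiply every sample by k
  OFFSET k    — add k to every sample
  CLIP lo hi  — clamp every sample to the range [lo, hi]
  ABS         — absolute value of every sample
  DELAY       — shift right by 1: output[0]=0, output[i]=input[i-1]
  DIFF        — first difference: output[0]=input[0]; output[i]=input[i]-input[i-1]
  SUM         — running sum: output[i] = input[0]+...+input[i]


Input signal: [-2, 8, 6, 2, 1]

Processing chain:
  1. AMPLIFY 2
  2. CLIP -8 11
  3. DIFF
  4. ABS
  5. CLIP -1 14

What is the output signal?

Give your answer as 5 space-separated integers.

Answer: 4 14 0 7 2

Derivation:
Input: [-2, 8, 6, 2, 1]
Stage 1 (AMPLIFY 2): -2*2=-4, 8*2=16, 6*2=12, 2*2=4, 1*2=2 -> [-4, 16, 12, 4, 2]
Stage 2 (CLIP -8 11): clip(-4,-8,11)=-4, clip(16,-8,11)=11, clip(12,-8,11)=11, clip(4,-8,11)=4, clip(2,-8,11)=2 -> [-4, 11, 11, 4, 2]
Stage 3 (DIFF): s[0]=-4, 11--4=15, 11-11=0, 4-11=-7, 2-4=-2 -> [-4, 15, 0, -7, -2]
Stage 4 (ABS): |-4|=4, |15|=15, |0|=0, |-7|=7, |-2|=2 -> [4, 15, 0, 7, 2]
Stage 5 (CLIP -1 14): clip(4,-1,14)=4, clip(15,-1,14)=14, clip(0,-1,14)=0, clip(7,-1,14)=7, clip(2,-1,14)=2 -> [4, 14, 0, 7, 2]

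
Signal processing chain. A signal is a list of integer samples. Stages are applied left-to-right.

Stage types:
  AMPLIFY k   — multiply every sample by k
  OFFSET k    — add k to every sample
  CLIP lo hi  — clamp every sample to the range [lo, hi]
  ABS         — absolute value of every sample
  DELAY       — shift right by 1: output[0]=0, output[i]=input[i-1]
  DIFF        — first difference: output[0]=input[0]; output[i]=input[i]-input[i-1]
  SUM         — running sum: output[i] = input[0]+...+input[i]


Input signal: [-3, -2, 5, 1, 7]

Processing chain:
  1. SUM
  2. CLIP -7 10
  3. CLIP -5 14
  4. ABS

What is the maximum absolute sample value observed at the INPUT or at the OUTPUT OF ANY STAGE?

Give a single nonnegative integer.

Answer: 8

Derivation:
Input: [-3, -2, 5, 1, 7] (max |s|=7)
Stage 1 (SUM): sum[0..0]=-3, sum[0..1]=-5, sum[0..2]=0, sum[0..3]=1, sum[0..4]=8 -> [-3, -5, 0, 1, 8] (max |s|=8)
Stage 2 (CLIP -7 10): clip(-3,-7,10)=-3, clip(-5,-7,10)=-5, clip(0,-7,10)=0, clip(1,-7,10)=1, clip(8,-7,10)=8 -> [-3, -5, 0, 1, 8] (max |s|=8)
Stage 3 (CLIP -5 14): clip(-3,-5,14)=-3, clip(-5,-5,14)=-5, clip(0,-5,14)=0, clip(1,-5,14)=1, clip(8,-5,14)=8 -> [-3, -5, 0, 1, 8] (max |s|=8)
Stage 4 (ABS): |-3|=3, |-5|=5, |0|=0, |1|=1, |8|=8 -> [3, 5, 0, 1, 8] (max |s|=8)
Overall max amplitude: 8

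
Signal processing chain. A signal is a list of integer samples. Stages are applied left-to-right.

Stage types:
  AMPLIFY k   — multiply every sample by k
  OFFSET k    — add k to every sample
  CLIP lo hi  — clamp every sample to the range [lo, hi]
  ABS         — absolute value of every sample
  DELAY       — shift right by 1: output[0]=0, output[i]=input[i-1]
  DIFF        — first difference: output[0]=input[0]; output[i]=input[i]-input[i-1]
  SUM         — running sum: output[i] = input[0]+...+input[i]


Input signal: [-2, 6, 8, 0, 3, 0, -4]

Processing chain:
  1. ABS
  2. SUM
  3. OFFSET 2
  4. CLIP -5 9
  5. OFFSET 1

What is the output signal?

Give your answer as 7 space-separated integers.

Input: [-2, 6, 8, 0, 3, 0, -4]
Stage 1 (ABS): |-2|=2, |6|=6, |8|=8, |0|=0, |3|=3, |0|=0, |-4|=4 -> [2, 6, 8, 0, 3, 0, 4]
Stage 2 (SUM): sum[0..0]=2, sum[0..1]=8, sum[0..2]=16, sum[0..3]=16, sum[0..4]=19, sum[0..5]=19, sum[0..6]=23 -> [2, 8, 16, 16, 19, 19, 23]
Stage 3 (OFFSET 2): 2+2=4, 8+2=10, 16+2=18, 16+2=18, 19+2=21, 19+2=21, 23+2=25 -> [4, 10, 18, 18, 21, 21, 25]
Stage 4 (CLIP -5 9): clip(4,-5,9)=4, clip(10,-5,9)=9, clip(18,-5,9)=9, clip(18,-5,9)=9, clip(21,-5,9)=9, clip(21,-5,9)=9, clip(25,-5,9)=9 -> [4, 9, 9, 9, 9, 9, 9]
Stage 5 (OFFSET 1): 4+1=5, 9+1=10, 9+1=10, 9+1=10, 9+1=10, 9+1=10, 9+1=10 -> [5, 10, 10, 10, 10, 10, 10]

Answer: 5 10 10 10 10 10 10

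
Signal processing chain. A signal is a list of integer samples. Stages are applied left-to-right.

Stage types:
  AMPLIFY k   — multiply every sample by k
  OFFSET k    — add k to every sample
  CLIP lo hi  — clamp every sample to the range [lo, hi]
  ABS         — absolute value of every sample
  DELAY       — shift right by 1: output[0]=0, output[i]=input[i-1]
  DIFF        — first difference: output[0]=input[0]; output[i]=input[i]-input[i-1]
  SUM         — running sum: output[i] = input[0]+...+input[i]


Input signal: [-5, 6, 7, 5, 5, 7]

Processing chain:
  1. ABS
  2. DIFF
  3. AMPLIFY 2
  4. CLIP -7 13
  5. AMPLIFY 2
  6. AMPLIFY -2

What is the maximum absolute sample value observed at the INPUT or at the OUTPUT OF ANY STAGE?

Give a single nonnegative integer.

Answer: 40

Derivation:
Input: [-5, 6, 7, 5, 5, 7] (max |s|=7)
Stage 1 (ABS): |-5|=5, |6|=6, |7|=7, |5|=5, |5|=5, |7|=7 -> [5, 6, 7, 5, 5, 7] (max |s|=7)
Stage 2 (DIFF): s[0]=5, 6-5=1, 7-6=1, 5-7=-2, 5-5=0, 7-5=2 -> [5, 1, 1, -2, 0, 2] (max |s|=5)
Stage 3 (AMPLIFY 2): 5*2=10, 1*2=2, 1*2=2, -2*2=-4, 0*2=0, 2*2=4 -> [10, 2, 2, -4, 0, 4] (max |s|=10)
Stage 4 (CLIP -7 13): clip(10,-7,13)=10, clip(2,-7,13)=2, clip(2,-7,13)=2, clip(-4,-7,13)=-4, clip(0,-7,13)=0, clip(4,-7,13)=4 -> [10, 2, 2, -4, 0, 4] (max |s|=10)
Stage 5 (AMPLIFY 2): 10*2=20, 2*2=4, 2*2=4, -4*2=-8, 0*2=0, 4*2=8 -> [20, 4, 4, -8, 0, 8] (max |s|=20)
Stage 6 (AMPLIFY -2): 20*-2=-40, 4*-2=-8, 4*-2=-8, -8*-2=16, 0*-2=0, 8*-2=-16 -> [-40, -8, -8, 16, 0, -16] (max |s|=40)
Overall max amplitude: 40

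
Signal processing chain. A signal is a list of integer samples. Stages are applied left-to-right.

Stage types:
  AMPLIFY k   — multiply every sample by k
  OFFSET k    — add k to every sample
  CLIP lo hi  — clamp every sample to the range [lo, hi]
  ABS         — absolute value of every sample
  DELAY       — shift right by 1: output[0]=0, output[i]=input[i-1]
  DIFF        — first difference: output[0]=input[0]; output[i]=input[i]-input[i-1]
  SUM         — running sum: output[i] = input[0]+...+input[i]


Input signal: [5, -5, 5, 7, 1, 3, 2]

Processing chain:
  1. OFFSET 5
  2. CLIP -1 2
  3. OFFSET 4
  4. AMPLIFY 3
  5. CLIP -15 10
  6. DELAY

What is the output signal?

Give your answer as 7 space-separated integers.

Answer: 0 10 10 10 10 10 10

Derivation:
Input: [5, -5, 5, 7, 1, 3, 2]
Stage 1 (OFFSET 5): 5+5=10, -5+5=0, 5+5=10, 7+5=12, 1+5=6, 3+5=8, 2+5=7 -> [10, 0, 10, 12, 6, 8, 7]
Stage 2 (CLIP -1 2): clip(10,-1,2)=2, clip(0,-1,2)=0, clip(10,-1,2)=2, clip(12,-1,2)=2, clip(6,-1,2)=2, clip(8,-1,2)=2, clip(7,-1,2)=2 -> [2, 0, 2, 2, 2, 2, 2]
Stage 3 (OFFSET 4): 2+4=6, 0+4=4, 2+4=6, 2+4=6, 2+4=6, 2+4=6, 2+4=6 -> [6, 4, 6, 6, 6, 6, 6]
Stage 4 (AMPLIFY 3): 6*3=18, 4*3=12, 6*3=18, 6*3=18, 6*3=18, 6*3=18, 6*3=18 -> [18, 12, 18, 18, 18, 18, 18]
Stage 5 (CLIP -15 10): clip(18,-15,10)=10, clip(12,-15,10)=10, clip(18,-15,10)=10, clip(18,-15,10)=10, clip(18,-15,10)=10, clip(18,-15,10)=10, clip(18,-15,10)=10 -> [10, 10, 10, 10, 10, 10, 10]
Stage 6 (DELAY): [0, 10, 10, 10, 10, 10, 10] = [0, 10, 10, 10, 10, 10, 10] -> [0, 10, 10, 10, 10, 10, 10]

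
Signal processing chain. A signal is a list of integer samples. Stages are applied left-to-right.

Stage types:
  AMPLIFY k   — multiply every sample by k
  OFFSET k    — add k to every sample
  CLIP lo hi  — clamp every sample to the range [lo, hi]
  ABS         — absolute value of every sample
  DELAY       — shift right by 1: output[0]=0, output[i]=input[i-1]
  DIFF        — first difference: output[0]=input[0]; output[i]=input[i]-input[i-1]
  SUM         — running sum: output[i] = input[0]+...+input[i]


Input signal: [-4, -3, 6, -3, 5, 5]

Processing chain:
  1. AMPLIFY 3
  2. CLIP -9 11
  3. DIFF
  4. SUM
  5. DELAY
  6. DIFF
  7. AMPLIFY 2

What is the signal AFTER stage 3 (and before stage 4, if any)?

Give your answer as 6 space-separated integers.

Input: [-4, -3, 6, -3, 5, 5]
Stage 1 (AMPLIFY 3): -4*3=-12, -3*3=-9, 6*3=18, -3*3=-9, 5*3=15, 5*3=15 -> [-12, -9, 18, -9, 15, 15]
Stage 2 (CLIP -9 11): clip(-12,-9,11)=-9, clip(-9,-9,11)=-9, clip(18,-9,11)=11, clip(-9,-9,11)=-9, clip(15,-9,11)=11, clip(15,-9,11)=11 -> [-9, -9, 11, -9, 11, 11]
Stage 3 (DIFF): s[0]=-9, -9--9=0, 11--9=20, -9-11=-20, 11--9=20, 11-11=0 -> [-9, 0, 20, -20, 20, 0]

Answer: -9 0 20 -20 20 0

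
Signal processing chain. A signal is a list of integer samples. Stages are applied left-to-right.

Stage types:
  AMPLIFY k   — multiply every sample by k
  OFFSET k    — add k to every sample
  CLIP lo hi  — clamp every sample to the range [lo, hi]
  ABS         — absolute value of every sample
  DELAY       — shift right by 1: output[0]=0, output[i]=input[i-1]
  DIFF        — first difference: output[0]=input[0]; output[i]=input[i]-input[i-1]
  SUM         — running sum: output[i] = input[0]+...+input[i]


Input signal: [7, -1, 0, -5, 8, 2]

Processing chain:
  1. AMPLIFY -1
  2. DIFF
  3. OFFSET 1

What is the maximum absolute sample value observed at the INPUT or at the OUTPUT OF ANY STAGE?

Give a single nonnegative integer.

Answer: 13

Derivation:
Input: [7, -1, 0, -5, 8, 2] (max |s|=8)
Stage 1 (AMPLIFY -1): 7*-1=-7, -1*-1=1, 0*-1=0, -5*-1=5, 8*-1=-8, 2*-1=-2 -> [-7, 1, 0, 5, -8, -2] (max |s|=8)
Stage 2 (DIFF): s[0]=-7, 1--7=8, 0-1=-1, 5-0=5, -8-5=-13, -2--8=6 -> [-7, 8, -1, 5, -13, 6] (max |s|=13)
Stage 3 (OFFSET 1): -7+1=-6, 8+1=9, -1+1=0, 5+1=6, -13+1=-12, 6+1=7 -> [-6, 9, 0, 6, -12, 7] (max |s|=12)
Overall max amplitude: 13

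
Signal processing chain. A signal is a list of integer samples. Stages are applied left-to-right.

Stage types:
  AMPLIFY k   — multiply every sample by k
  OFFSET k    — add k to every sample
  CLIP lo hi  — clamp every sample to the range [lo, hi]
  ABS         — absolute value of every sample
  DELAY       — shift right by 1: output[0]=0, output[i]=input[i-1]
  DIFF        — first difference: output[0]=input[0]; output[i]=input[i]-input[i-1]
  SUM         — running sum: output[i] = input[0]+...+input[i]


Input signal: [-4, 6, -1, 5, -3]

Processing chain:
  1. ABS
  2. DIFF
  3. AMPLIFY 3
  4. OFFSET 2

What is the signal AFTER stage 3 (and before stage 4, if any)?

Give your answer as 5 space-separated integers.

Input: [-4, 6, -1, 5, -3]
Stage 1 (ABS): |-4|=4, |6|=6, |-1|=1, |5|=5, |-3|=3 -> [4, 6, 1, 5, 3]
Stage 2 (DIFF): s[0]=4, 6-4=2, 1-6=-5, 5-1=4, 3-5=-2 -> [4, 2, -5, 4, -2]
Stage 3 (AMPLIFY 3): 4*3=12, 2*3=6, -5*3=-15, 4*3=12, -2*3=-6 -> [12, 6, -15, 12, -6]

Answer: 12 6 -15 12 -6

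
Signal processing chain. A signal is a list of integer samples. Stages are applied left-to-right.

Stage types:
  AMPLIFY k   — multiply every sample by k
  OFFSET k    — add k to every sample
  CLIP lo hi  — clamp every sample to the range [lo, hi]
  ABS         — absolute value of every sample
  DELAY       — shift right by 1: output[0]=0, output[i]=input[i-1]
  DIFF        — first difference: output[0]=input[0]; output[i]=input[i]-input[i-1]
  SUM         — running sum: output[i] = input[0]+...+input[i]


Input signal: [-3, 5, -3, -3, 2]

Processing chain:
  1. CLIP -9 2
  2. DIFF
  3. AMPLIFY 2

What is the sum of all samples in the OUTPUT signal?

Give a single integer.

Answer: 4

Derivation:
Input: [-3, 5, -3, -3, 2]
Stage 1 (CLIP -9 2): clip(-3,-9,2)=-3, clip(5,-9,2)=2, clip(-3,-9,2)=-3, clip(-3,-9,2)=-3, clip(2,-9,2)=2 -> [-3, 2, -3, -3, 2]
Stage 2 (DIFF): s[0]=-3, 2--3=5, -3-2=-5, -3--3=0, 2--3=5 -> [-3, 5, -5, 0, 5]
Stage 3 (AMPLIFY 2): -3*2=-6, 5*2=10, -5*2=-10, 0*2=0, 5*2=10 -> [-6, 10, -10, 0, 10]
Output sum: 4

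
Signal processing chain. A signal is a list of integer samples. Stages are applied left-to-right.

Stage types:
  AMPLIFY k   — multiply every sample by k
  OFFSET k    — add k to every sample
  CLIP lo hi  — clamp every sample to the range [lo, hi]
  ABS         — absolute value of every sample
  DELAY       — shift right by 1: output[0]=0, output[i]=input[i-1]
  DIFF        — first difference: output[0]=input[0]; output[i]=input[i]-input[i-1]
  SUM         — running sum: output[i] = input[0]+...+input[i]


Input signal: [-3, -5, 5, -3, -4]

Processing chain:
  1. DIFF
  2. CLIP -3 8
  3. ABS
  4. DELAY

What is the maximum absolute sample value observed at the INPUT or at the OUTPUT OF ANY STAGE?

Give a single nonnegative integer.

Input: [-3, -5, 5, -3, -4] (max |s|=5)
Stage 1 (DIFF): s[0]=-3, -5--3=-2, 5--5=10, -3-5=-8, -4--3=-1 -> [-3, -2, 10, -8, -1] (max |s|=10)
Stage 2 (CLIP -3 8): clip(-3,-3,8)=-3, clip(-2,-3,8)=-2, clip(10,-3,8)=8, clip(-8,-3,8)=-3, clip(-1,-3,8)=-1 -> [-3, -2, 8, -3, -1] (max |s|=8)
Stage 3 (ABS): |-3|=3, |-2|=2, |8|=8, |-3|=3, |-1|=1 -> [3, 2, 8, 3, 1] (max |s|=8)
Stage 4 (DELAY): [0, 3, 2, 8, 3] = [0, 3, 2, 8, 3] -> [0, 3, 2, 8, 3] (max |s|=8)
Overall max amplitude: 10

Answer: 10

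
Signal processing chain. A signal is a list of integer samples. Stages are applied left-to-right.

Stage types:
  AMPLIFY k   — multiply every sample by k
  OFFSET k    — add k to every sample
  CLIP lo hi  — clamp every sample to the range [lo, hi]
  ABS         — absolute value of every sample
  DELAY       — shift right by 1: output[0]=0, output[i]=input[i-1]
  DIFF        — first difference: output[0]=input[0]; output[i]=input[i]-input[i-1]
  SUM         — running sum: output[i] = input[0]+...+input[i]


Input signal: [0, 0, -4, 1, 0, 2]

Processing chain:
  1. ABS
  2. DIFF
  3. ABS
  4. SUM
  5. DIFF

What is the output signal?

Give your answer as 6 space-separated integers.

Answer: 0 0 4 3 1 2

Derivation:
Input: [0, 0, -4, 1, 0, 2]
Stage 1 (ABS): |0|=0, |0|=0, |-4|=4, |1|=1, |0|=0, |2|=2 -> [0, 0, 4, 1, 0, 2]
Stage 2 (DIFF): s[0]=0, 0-0=0, 4-0=4, 1-4=-3, 0-1=-1, 2-0=2 -> [0, 0, 4, -3, -1, 2]
Stage 3 (ABS): |0|=0, |0|=0, |4|=4, |-3|=3, |-1|=1, |2|=2 -> [0, 0, 4, 3, 1, 2]
Stage 4 (SUM): sum[0..0]=0, sum[0..1]=0, sum[0..2]=4, sum[0..3]=7, sum[0..4]=8, sum[0..5]=10 -> [0, 0, 4, 7, 8, 10]
Stage 5 (DIFF): s[0]=0, 0-0=0, 4-0=4, 7-4=3, 8-7=1, 10-8=2 -> [0, 0, 4, 3, 1, 2]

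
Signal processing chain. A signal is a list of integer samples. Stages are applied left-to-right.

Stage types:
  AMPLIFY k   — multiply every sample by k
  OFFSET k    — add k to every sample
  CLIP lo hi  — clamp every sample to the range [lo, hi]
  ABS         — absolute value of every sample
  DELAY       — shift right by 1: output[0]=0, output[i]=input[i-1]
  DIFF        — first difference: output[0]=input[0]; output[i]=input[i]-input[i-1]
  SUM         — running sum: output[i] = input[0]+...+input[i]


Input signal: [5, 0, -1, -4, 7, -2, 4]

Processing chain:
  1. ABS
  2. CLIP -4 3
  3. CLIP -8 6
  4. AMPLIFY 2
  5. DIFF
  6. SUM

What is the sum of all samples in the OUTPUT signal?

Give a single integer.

Input: [5, 0, -1, -4, 7, -2, 4]
Stage 1 (ABS): |5|=5, |0|=0, |-1|=1, |-4|=4, |7|=7, |-2|=2, |4|=4 -> [5, 0, 1, 4, 7, 2, 4]
Stage 2 (CLIP -4 3): clip(5,-4,3)=3, clip(0,-4,3)=0, clip(1,-4,3)=1, clip(4,-4,3)=3, clip(7,-4,3)=3, clip(2,-4,3)=2, clip(4,-4,3)=3 -> [3, 0, 1, 3, 3, 2, 3]
Stage 3 (CLIP -8 6): clip(3,-8,6)=3, clip(0,-8,6)=0, clip(1,-8,6)=1, clip(3,-8,6)=3, clip(3,-8,6)=3, clip(2,-8,6)=2, clip(3,-8,6)=3 -> [3, 0, 1, 3, 3, 2, 3]
Stage 4 (AMPLIFY 2): 3*2=6, 0*2=0, 1*2=2, 3*2=6, 3*2=6, 2*2=4, 3*2=6 -> [6, 0, 2, 6, 6, 4, 6]
Stage 5 (DIFF): s[0]=6, 0-6=-6, 2-0=2, 6-2=4, 6-6=0, 4-6=-2, 6-4=2 -> [6, -6, 2, 4, 0, -2, 2]
Stage 6 (SUM): sum[0..0]=6, sum[0..1]=0, sum[0..2]=2, sum[0..3]=6, sum[0..4]=6, sum[0..5]=4, sum[0..6]=6 -> [6, 0, 2, 6, 6, 4, 6]
Output sum: 30

Answer: 30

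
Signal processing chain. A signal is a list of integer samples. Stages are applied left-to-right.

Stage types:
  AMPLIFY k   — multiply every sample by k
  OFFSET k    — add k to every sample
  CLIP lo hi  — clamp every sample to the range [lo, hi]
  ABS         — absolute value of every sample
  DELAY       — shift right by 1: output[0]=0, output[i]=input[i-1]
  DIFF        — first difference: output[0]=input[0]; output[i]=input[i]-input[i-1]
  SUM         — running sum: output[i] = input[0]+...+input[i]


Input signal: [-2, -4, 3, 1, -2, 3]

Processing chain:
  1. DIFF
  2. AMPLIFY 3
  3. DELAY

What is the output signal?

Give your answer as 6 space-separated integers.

Answer: 0 -6 -6 21 -6 -9

Derivation:
Input: [-2, -4, 3, 1, -2, 3]
Stage 1 (DIFF): s[0]=-2, -4--2=-2, 3--4=7, 1-3=-2, -2-1=-3, 3--2=5 -> [-2, -2, 7, -2, -3, 5]
Stage 2 (AMPLIFY 3): -2*3=-6, -2*3=-6, 7*3=21, -2*3=-6, -3*3=-9, 5*3=15 -> [-6, -6, 21, -6, -9, 15]
Stage 3 (DELAY): [0, -6, -6, 21, -6, -9] = [0, -6, -6, 21, -6, -9] -> [0, -6, -6, 21, -6, -9]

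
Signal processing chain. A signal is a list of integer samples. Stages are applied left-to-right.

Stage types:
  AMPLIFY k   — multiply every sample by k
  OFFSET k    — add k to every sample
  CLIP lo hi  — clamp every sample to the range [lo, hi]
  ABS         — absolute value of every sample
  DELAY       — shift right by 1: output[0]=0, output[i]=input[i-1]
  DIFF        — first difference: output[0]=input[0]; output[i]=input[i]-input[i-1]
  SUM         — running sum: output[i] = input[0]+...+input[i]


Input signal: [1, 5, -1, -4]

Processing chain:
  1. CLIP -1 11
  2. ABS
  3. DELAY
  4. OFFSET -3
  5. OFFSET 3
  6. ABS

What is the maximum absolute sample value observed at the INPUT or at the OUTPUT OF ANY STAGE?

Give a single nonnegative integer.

Answer: 5

Derivation:
Input: [1, 5, -1, -4] (max |s|=5)
Stage 1 (CLIP -1 11): clip(1,-1,11)=1, clip(5,-1,11)=5, clip(-1,-1,11)=-1, clip(-4,-1,11)=-1 -> [1, 5, -1, -1] (max |s|=5)
Stage 2 (ABS): |1|=1, |5|=5, |-1|=1, |-1|=1 -> [1, 5, 1, 1] (max |s|=5)
Stage 3 (DELAY): [0, 1, 5, 1] = [0, 1, 5, 1] -> [0, 1, 5, 1] (max |s|=5)
Stage 4 (OFFSET -3): 0+-3=-3, 1+-3=-2, 5+-3=2, 1+-3=-2 -> [-3, -2, 2, -2] (max |s|=3)
Stage 5 (OFFSET 3): -3+3=0, -2+3=1, 2+3=5, -2+3=1 -> [0, 1, 5, 1] (max |s|=5)
Stage 6 (ABS): |0|=0, |1|=1, |5|=5, |1|=1 -> [0, 1, 5, 1] (max |s|=5)
Overall max amplitude: 5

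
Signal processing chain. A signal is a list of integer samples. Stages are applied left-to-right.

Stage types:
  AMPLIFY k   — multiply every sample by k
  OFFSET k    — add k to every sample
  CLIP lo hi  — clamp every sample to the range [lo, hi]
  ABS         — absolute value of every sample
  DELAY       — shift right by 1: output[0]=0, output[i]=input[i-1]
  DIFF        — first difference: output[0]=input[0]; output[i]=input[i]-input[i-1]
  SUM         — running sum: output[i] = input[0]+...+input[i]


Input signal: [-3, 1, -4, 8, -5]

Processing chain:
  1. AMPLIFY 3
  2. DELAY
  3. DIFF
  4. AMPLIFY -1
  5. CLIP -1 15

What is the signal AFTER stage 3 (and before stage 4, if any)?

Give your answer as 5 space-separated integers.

Input: [-3, 1, -4, 8, -5]
Stage 1 (AMPLIFY 3): -3*3=-9, 1*3=3, -4*3=-12, 8*3=24, -5*3=-15 -> [-9, 3, -12, 24, -15]
Stage 2 (DELAY): [0, -9, 3, -12, 24] = [0, -9, 3, -12, 24] -> [0, -9, 3, -12, 24]
Stage 3 (DIFF): s[0]=0, -9-0=-9, 3--9=12, -12-3=-15, 24--12=36 -> [0, -9, 12, -15, 36]

Answer: 0 -9 12 -15 36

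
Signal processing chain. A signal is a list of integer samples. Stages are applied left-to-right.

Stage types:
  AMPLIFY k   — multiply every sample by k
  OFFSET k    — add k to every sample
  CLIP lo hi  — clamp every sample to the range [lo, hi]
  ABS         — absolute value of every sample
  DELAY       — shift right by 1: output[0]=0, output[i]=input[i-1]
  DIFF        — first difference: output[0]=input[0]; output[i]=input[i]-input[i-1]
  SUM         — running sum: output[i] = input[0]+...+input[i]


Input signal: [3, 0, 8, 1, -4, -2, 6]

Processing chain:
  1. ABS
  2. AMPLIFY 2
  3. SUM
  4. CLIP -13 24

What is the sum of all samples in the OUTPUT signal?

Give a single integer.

Input: [3, 0, 8, 1, -4, -2, 6]
Stage 1 (ABS): |3|=3, |0|=0, |8|=8, |1|=1, |-4|=4, |-2|=2, |6|=6 -> [3, 0, 8, 1, 4, 2, 6]
Stage 2 (AMPLIFY 2): 3*2=6, 0*2=0, 8*2=16, 1*2=2, 4*2=8, 2*2=4, 6*2=12 -> [6, 0, 16, 2, 8, 4, 12]
Stage 3 (SUM): sum[0..0]=6, sum[0..1]=6, sum[0..2]=22, sum[0..3]=24, sum[0..4]=32, sum[0..5]=36, sum[0..6]=48 -> [6, 6, 22, 24, 32, 36, 48]
Stage 4 (CLIP -13 24): clip(6,-13,24)=6, clip(6,-13,24)=6, clip(22,-13,24)=22, clip(24,-13,24)=24, clip(32,-13,24)=24, clip(36,-13,24)=24, clip(48,-13,24)=24 -> [6, 6, 22, 24, 24, 24, 24]
Output sum: 130

Answer: 130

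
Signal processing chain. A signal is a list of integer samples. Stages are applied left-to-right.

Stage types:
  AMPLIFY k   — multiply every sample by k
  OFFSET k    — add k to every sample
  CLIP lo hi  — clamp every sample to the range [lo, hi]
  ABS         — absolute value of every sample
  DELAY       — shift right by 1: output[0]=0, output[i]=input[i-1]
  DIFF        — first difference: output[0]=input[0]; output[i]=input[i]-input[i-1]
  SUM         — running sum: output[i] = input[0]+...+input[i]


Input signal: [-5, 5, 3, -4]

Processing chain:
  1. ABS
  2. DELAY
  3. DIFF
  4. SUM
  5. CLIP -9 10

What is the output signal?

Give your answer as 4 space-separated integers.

Answer: 0 5 5 3

Derivation:
Input: [-5, 5, 3, -4]
Stage 1 (ABS): |-5|=5, |5|=5, |3|=3, |-4|=4 -> [5, 5, 3, 4]
Stage 2 (DELAY): [0, 5, 5, 3] = [0, 5, 5, 3] -> [0, 5, 5, 3]
Stage 3 (DIFF): s[0]=0, 5-0=5, 5-5=0, 3-5=-2 -> [0, 5, 0, -2]
Stage 4 (SUM): sum[0..0]=0, sum[0..1]=5, sum[0..2]=5, sum[0..3]=3 -> [0, 5, 5, 3]
Stage 5 (CLIP -9 10): clip(0,-9,10)=0, clip(5,-9,10)=5, clip(5,-9,10)=5, clip(3,-9,10)=3 -> [0, 5, 5, 3]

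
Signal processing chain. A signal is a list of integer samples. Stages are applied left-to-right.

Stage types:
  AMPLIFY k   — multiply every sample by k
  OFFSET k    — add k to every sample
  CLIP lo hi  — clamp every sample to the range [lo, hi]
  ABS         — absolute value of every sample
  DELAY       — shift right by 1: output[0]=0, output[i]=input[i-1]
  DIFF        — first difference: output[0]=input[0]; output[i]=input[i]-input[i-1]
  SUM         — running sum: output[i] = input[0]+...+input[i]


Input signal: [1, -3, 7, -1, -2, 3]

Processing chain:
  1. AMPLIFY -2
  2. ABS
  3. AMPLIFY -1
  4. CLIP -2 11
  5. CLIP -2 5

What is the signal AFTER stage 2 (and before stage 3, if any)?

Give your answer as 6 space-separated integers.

Input: [1, -3, 7, -1, -2, 3]
Stage 1 (AMPLIFY -2): 1*-2=-2, -3*-2=6, 7*-2=-14, -1*-2=2, -2*-2=4, 3*-2=-6 -> [-2, 6, -14, 2, 4, -6]
Stage 2 (ABS): |-2|=2, |6|=6, |-14|=14, |2|=2, |4|=4, |-6|=6 -> [2, 6, 14, 2, 4, 6]

Answer: 2 6 14 2 4 6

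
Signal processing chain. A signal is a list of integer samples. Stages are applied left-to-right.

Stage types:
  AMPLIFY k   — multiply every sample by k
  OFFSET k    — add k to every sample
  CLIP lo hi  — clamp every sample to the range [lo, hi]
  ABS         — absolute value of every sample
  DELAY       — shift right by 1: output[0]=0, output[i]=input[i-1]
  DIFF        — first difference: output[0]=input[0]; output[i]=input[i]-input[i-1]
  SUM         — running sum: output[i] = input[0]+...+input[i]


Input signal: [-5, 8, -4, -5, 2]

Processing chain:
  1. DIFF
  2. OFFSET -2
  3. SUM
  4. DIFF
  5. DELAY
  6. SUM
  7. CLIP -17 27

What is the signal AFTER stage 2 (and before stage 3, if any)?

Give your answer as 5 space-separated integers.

Answer: -7 11 -14 -3 5

Derivation:
Input: [-5, 8, -4, -5, 2]
Stage 1 (DIFF): s[0]=-5, 8--5=13, -4-8=-12, -5--4=-1, 2--5=7 -> [-5, 13, -12, -1, 7]
Stage 2 (OFFSET -2): -5+-2=-7, 13+-2=11, -12+-2=-14, -1+-2=-3, 7+-2=5 -> [-7, 11, -14, -3, 5]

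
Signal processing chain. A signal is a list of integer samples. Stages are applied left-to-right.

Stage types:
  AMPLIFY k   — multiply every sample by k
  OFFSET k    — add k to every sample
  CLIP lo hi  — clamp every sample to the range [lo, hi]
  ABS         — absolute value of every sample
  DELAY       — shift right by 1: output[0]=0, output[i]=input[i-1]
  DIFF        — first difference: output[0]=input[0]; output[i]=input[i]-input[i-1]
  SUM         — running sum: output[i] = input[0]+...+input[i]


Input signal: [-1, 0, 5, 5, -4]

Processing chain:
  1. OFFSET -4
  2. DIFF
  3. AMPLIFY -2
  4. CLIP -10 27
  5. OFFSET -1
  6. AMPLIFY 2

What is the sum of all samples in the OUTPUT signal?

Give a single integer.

Input: [-1, 0, 5, 5, -4]
Stage 1 (OFFSET -4): -1+-4=-5, 0+-4=-4, 5+-4=1, 5+-4=1, -4+-4=-8 -> [-5, -4, 1, 1, -8]
Stage 2 (DIFF): s[0]=-5, -4--5=1, 1--4=5, 1-1=0, -8-1=-9 -> [-5, 1, 5, 0, -9]
Stage 3 (AMPLIFY -2): -5*-2=10, 1*-2=-2, 5*-2=-10, 0*-2=0, -9*-2=18 -> [10, -2, -10, 0, 18]
Stage 4 (CLIP -10 27): clip(10,-10,27)=10, clip(-2,-10,27)=-2, clip(-10,-10,27)=-10, clip(0,-10,27)=0, clip(18,-10,27)=18 -> [10, -2, -10, 0, 18]
Stage 5 (OFFSET -1): 10+-1=9, -2+-1=-3, -10+-1=-11, 0+-1=-1, 18+-1=17 -> [9, -3, -11, -1, 17]
Stage 6 (AMPLIFY 2): 9*2=18, -3*2=-6, -11*2=-22, -1*2=-2, 17*2=34 -> [18, -6, -22, -2, 34]
Output sum: 22

Answer: 22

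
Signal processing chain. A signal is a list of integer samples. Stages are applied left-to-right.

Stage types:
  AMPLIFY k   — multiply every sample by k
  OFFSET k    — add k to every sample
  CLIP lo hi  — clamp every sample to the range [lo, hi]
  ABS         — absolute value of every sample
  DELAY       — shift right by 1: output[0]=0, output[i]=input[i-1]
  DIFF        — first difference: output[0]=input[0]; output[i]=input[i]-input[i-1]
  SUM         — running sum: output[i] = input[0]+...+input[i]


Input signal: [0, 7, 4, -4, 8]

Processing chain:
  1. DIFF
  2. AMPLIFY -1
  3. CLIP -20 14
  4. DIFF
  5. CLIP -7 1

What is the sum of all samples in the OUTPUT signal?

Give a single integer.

Input: [0, 7, 4, -4, 8]
Stage 1 (DIFF): s[0]=0, 7-0=7, 4-7=-3, -4-4=-8, 8--4=12 -> [0, 7, -3, -8, 12]
Stage 2 (AMPLIFY -1): 0*-1=0, 7*-1=-7, -3*-1=3, -8*-1=8, 12*-1=-12 -> [0, -7, 3, 8, -12]
Stage 3 (CLIP -20 14): clip(0,-20,14)=0, clip(-7,-20,14)=-7, clip(3,-20,14)=3, clip(8,-20,14)=8, clip(-12,-20,14)=-12 -> [0, -7, 3, 8, -12]
Stage 4 (DIFF): s[0]=0, -7-0=-7, 3--7=10, 8-3=5, -12-8=-20 -> [0, -7, 10, 5, -20]
Stage 5 (CLIP -7 1): clip(0,-7,1)=0, clip(-7,-7,1)=-7, clip(10,-7,1)=1, clip(5,-7,1)=1, clip(-20,-7,1)=-7 -> [0, -7, 1, 1, -7]
Output sum: -12

Answer: -12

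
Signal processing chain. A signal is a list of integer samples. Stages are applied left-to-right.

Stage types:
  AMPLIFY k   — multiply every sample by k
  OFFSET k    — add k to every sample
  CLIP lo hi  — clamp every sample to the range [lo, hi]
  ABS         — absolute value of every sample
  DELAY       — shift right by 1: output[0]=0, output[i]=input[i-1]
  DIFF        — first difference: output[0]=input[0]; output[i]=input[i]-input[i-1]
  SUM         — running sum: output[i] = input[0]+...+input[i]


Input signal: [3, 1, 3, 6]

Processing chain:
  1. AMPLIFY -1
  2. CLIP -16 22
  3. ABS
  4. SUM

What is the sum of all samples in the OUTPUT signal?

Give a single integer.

Input: [3, 1, 3, 6]
Stage 1 (AMPLIFY -1): 3*-1=-3, 1*-1=-1, 3*-1=-3, 6*-1=-6 -> [-3, -1, -3, -6]
Stage 2 (CLIP -16 22): clip(-3,-16,22)=-3, clip(-1,-16,22)=-1, clip(-3,-16,22)=-3, clip(-6,-16,22)=-6 -> [-3, -1, -3, -6]
Stage 3 (ABS): |-3|=3, |-1|=1, |-3|=3, |-6|=6 -> [3, 1, 3, 6]
Stage 4 (SUM): sum[0..0]=3, sum[0..1]=4, sum[0..2]=7, sum[0..3]=13 -> [3, 4, 7, 13]
Output sum: 27

Answer: 27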